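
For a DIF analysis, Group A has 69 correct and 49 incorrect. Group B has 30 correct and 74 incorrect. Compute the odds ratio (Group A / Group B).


Odds_A = 69/49 = 1.4082
Odds_B = 30/74 = 0.4054
OR = Odds_A / Odds_B = 1.4082 / 0.4054
Exactly, OR = (69 * 74) / (49 * 30) = 5106 / 1470
OR = 3.4735

3.4735


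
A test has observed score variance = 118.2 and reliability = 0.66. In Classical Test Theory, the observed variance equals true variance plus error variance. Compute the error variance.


var_true = rxx * var_obs = 0.66 * 118.2 = 78.012
var_error = var_obs - var_true
var_error = 118.2 - 78.012
var_error = 40.188

40.188


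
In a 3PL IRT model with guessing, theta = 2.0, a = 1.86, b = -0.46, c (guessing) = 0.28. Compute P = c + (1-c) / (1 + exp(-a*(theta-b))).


logit = 1.86*(2.0 - -0.46) = 4.5756
P* = 1/(1 + exp(-4.5756)) = 0.9898
P = 0.28 + (1 - 0.28) * 0.9898
P = 0.9927

0.9927


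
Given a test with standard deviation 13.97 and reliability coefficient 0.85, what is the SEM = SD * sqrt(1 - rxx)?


SEM = SD * sqrt(1 - rxx)
SEM = 13.97 * sqrt(1 - 0.85)
SEM = 13.97 * sqrt(0.15) = 13.97 * 0.387298
SEM = 5.4106

5.4106


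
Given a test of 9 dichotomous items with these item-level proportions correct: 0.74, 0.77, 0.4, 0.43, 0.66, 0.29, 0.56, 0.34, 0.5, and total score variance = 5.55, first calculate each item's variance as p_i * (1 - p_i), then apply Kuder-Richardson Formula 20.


For each item, compute p_i * q_i:
  Item 1: 0.74 * 0.26 = 0.1924
  Item 2: 0.77 * 0.23 = 0.1771
  Item 3: 0.4 * 0.6 = 0.24
  Item 4: 0.43 * 0.57 = 0.2451
  Item 5: 0.66 * 0.34 = 0.2244
  Item 6: 0.29 * 0.71 = 0.2059
  Item 7: 0.56 * 0.44 = 0.2464
  Item 8: 0.34 * 0.66 = 0.2244
  Item 9: 0.5 * 0.5 = 0.25
Sum(p_i * q_i) = 0.1924 + 0.1771 + 0.24 + 0.2451 + 0.2244 + 0.2059 + 0.2464 + 0.2244 + 0.25 = 2.0057
KR-20 = (k/(k-1)) * (1 - Sum(p_i*q_i) / Var_total)
= (9/8) * (1 - 2.0057/5.55)
= 1.125 * 0.6386
KR-20 = 0.7184

0.7184


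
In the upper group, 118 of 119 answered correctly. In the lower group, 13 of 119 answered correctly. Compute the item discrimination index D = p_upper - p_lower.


p_upper = 118/119 = 0.9916
p_lower = 13/119 = 0.1092
D = 0.9916 - 0.1092 = 0.8824

0.8824


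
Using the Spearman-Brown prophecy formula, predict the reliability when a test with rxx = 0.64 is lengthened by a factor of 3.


r_new = (n * rxx) / (1 + (n-1) * rxx)
r_new = (3 * 0.64) / (1 + 2 * 0.64)
r_new = 1.92 / 2.28
r_new = 0.8421

0.8421


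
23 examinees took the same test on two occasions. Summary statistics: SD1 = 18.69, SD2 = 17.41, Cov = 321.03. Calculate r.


r = cov(X,Y) / (SD_X * SD_Y)
r = 321.03 / (18.69 * 17.41)
r = 321.03 / 325.3929
r = 0.9866

0.9866


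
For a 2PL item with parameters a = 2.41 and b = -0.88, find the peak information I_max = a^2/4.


For 2PL, max info at theta = b = -0.88
I_max = a^2 / 4 = 2.41^2 / 4
= 5.8081 / 4
I_max = 1.452

1.452


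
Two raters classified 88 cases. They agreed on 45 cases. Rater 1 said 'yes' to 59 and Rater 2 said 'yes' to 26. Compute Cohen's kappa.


P_o = 45/88 = 0.511364
P_e = (59*26 + 29*62) / 7744 = 0.430269
kappa = (P_o - P_e) / (1 - P_e)
kappa = (0.511364 - 0.430269) / (1 - 0.430269)
kappa = 0.1423

0.1423


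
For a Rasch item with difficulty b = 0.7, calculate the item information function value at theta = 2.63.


P = 1/(1+exp(-(2.63-0.7))) = 0.8732
I = P*(1-P) = 0.8732 * 0.1268
I = 0.1107

0.1107


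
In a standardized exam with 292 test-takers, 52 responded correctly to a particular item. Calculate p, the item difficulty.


Item difficulty p = number correct / total examinees
p = 52 / 292
p = 0.1781

0.1781


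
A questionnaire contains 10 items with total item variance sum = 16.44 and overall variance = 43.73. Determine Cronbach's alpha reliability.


alpha = (k/(k-1)) * (1 - sum(si^2)/s_total^2)
= (10/9) * (1 - 16.44/43.73)
alpha = 0.6934

0.6934


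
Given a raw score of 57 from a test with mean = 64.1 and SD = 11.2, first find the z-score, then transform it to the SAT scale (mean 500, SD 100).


z = (X - mean) / SD = (57 - 64.1) / 11.2
z = -7.1 / 11.2
z = -0.6339
SAT-scale = SAT = 500 + 100z
Carry z at full precision (z = -7.1 / 11.2) into the conversion:
SAT-scale = 500 + 100 * (-7.1 / 11.2) = 500 + -710 / 11.2
SAT-scale = 500 + -63.3929
SAT-scale = 436.6071

436.6071


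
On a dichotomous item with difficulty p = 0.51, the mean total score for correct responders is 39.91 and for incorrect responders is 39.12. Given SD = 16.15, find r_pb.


q = 1 - p = 0.49
rpb = ((M1 - M0) / SD) * sqrt(p * q)
rpb = ((39.91 - 39.12) / 16.15) * sqrt(0.51 * 0.49)
rpb = 0.0245

0.0245


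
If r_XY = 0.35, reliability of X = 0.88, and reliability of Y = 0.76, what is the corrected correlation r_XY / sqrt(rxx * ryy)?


r_corrected = rxy / sqrt(rxx * ryy)
= 0.35 / sqrt(0.88 * 0.76)
= 0.35 / sqrt(0.6688)
= 0.35 / 0.817802
r_corrected = 0.428

0.428


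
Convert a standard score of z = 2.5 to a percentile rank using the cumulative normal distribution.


CDF(z) = 0.5 * (1 + erf(z/sqrt(2)))
erf(1.7678) = 0.9876
CDF = 0.9938
Percentile rank = 0.9938 * 100 = 99.38

99.38


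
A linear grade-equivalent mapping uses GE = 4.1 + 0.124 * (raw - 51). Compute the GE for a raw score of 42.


raw - median = 42 - 51 = -9
slope * diff = 0.124 * -9 = -1.116
GE = 4.1 + -1.116
GE = 2.984

2.984


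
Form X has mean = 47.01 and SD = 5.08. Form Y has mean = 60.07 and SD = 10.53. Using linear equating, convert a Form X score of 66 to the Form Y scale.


slope = SD_Y / SD_X = 10.53 / 5.08 ~ 2.0728
intercept = mean_Y - slope * mean_X = 60.07 - (10.53 / 5.08) * 47.01 ~ -37.374
Y = slope * X + intercept. To avoid rounding drift from the rounded slope/intercept, evaluate the equivalent form Y = mean_Y + SD_Y * (X - mean_X) / SD_X at full precision:
Y = 60.07 + 10.53 * (66 - 47.01) / 5.08
Y = 60.07 + 10.53 * 18.99 / 5.08
Y = 60.07 + 199.9647 / 5.08
Y = 60.07 + 39.3631
Y = 99.4331

99.4331


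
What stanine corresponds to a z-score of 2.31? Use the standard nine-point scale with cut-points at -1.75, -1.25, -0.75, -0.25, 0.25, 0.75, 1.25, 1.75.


Stanine boundaries: [-1.75, -1.25, -0.75, -0.25, 0.25, 0.75, 1.25, 1.75]
z = 2.31
Check each boundary:
  z >= -1.75 -> could be stanine 2
  z >= -1.25 -> could be stanine 3
  z >= -0.75 -> could be stanine 4
  z >= -0.25 -> could be stanine 5
  z >= 0.25 -> could be stanine 6
  z >= 0.75 -> could be stanine 7
  z >= 1.25 -> could be stanine 8
  z >= 1.75 -> could be stanine 9
Highest qualifying boundary gives stanine = 9

9


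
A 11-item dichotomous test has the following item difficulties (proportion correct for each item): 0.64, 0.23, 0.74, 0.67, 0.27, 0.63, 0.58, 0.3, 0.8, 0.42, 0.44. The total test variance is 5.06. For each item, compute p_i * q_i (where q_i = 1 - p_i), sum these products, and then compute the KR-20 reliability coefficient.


For each item, compute p_i * q_i:
  Item 1: 0.64 * 0.36 = 0.2304
  Item 2: 0.23 * 0.77 = 0.1771
  Item 3: 0.74 * 0.26 = 0.1924
  Item 4: 0.67 * 0.33 = 0.2211
  Item 5: 0.27 * 0.73 = 0.1971
  Item 6: 0.63 * 0.37 = 0.2331
  Item 7: 0.58 * 0.42 = 0.2436
  Item 8: 0.3 * 0.7 = 0.21
  Item 9: 0.8 * 0.2 = 0.16
  Item 10: 0.42 * 0.58 = 0.2436
  Item 11: 0.44 * 0.56 = 0.2464
Sum(p_i * q_i) = 0.2304 + 0.1771 + 0.1924 + 0.2211 + 0.1971 + 0.2331 + 0.2436 + 0.21 + 0.16 + 0.2436 + 0.2464 = 2.3548
KR-20 = (k/(k-1)) * (1 - Sum(p_i*q_i) / Var_total)
= (11/10) * (1 - 2.3548/5.06)
= 1.1 * 0.5346
KR-20 = 0.5881

0.5881


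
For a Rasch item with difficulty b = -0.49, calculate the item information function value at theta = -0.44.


P = 1/(1+exp(-(-0.44--0.49))) = 0.5125
I = P*(1-P) = 0.5125 * 0.4875
I = 0.2498

0.2498


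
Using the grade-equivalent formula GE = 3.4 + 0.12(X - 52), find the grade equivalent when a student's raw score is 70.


raw - median = 70 - 52 = 18
slope * diff = 0.12 * 18 = 2.16
GE = 3.4 + 2.16
GE = 5.56

5.56


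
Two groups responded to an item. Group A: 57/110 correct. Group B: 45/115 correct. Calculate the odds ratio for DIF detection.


Odds_A = 57/53 = 1.0755
Odds_B = 45/70 = 0.6429
OR = Odds_A / Odds_B = 1.0755 / 0.6429
Exactly, OR = (57 * 70) / (53 * 45) = 3990 / 2385
OR = 1.673

1.673


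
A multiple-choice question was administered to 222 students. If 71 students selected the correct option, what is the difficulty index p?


Item difficulty p = number correct / total examinees
p = 71 / 222
p = 0.3198

0.3198


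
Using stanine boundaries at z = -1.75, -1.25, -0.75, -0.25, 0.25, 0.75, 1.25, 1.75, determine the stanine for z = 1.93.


Stanine boundaries: [-1.75, -1.25, -0.75, -0.25, 0.25, 0.75, 1.25, 1.75]
z = 1.93
Check each boundary:
  z >= -1.75 -> could be stanine 2
  z >= -1.25 -> could be stanine 3
  z >= -0.75 -> could be stanine 4
  z >= -0.25 -> could be stanine 5
  z >= 0.25 -> could be stanine 6
  z >= 0.75 -> could be stanine 7
  z >= 1.25 -> could be stanine 8
  z >= 1.75 -> could be stanine 9
Highest qualifying boundary gives stanine = 9

9


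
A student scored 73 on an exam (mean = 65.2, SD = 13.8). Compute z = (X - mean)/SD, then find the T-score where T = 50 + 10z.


z = (X - mean) / SD = (73 - 65.2) / 13.8
z = 7.8 / 13.8
z = 0.5652
T-score = T = 50 + 10z
Carry z at full precision (z = 7.8 / 13.8) into the conversion:
T-score = 50 + 10 * (7.8 / 13.8) = 50 + 78 / 13.8
T-score = 50 + 5.6522
T-score = 55.6522

55.6522


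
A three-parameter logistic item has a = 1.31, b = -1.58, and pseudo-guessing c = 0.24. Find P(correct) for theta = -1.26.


logit = 1.31*(-1.26 - -1.58) = 0.4192
P* = 1/(1 + exp(-0.4192)) = 0.6033
P = 0.24 + (1 - 0.24) * 0.6033
P = 0.6985

0.6985


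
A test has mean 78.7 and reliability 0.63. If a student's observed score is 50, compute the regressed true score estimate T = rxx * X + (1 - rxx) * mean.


T_est = rxx * X + (1 - rxx) * mean
T_est = 0.63 * 50 + 0.37 * 78.7
T_est = 31.5 + 29.119
T_est = 60.619

60.619


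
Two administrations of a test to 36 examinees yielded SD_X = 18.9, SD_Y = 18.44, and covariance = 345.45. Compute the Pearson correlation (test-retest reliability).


r = cov(X,Y) / (SD_X * SD_Y)
r = 345.45 / (18.9 * 18.44)
r = 345.45 / 348.516
r = 0.9912

0.9912


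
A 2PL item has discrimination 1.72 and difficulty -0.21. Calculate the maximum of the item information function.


For 2PL, max info at theta = b = -0.21
I_max = a^2 / 4 = 1.72^2 / 4
= 2.9584 / 4
I_max = 0.7396

0.7396


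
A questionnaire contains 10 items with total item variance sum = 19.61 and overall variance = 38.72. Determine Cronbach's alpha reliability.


alpha = (k/(k-1)) * (1 - sum(si^2)/s_total^2)
= (10/9) * (1 - 19.61/38.72)
alpha = 0.5484

0.5484


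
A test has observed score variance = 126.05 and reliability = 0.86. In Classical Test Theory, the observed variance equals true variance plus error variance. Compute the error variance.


var_true = rxx * var_obs = 0.86 * 126.05 = 108.403
var_error = var_obs - var_true
var_error = 126.05 - 108.403
var_error = 17.647

17.647


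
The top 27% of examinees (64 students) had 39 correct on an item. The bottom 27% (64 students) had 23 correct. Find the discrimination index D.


p_upper = 39/64 = 0.6094
p_lower = 23/64 = 0.3594
D = 0.6094 - 0.3594 = 0.25

0.25


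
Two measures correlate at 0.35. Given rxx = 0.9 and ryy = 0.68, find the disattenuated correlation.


r_corrected = rxy / sqrt(rxx * ryy)
= 0.35 / sqrt(0.9 * 0.68)
= 0.35 / sqrt(0.612)
= 0.35 / 0.782304
r_corrected = 0.4474

0.4474


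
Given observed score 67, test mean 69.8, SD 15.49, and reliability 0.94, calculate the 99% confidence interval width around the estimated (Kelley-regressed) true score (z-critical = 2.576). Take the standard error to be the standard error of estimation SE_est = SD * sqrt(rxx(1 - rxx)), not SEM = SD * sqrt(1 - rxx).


True score estimate = 0.94*67 + 0.06*69.8 = 67.168
SE_est = SD * sqrt(rxx * (1 - rxx)) = 15.49 * sqrt(0.94 * 0.06) = 15.49 * sqrt(0.0564) = 3.678671
CI = T_est +/- z * SE_est, so width = 2 * z * SE_est = 2 * 2.576 * 3.678671
Width = 18.9525

18.9525


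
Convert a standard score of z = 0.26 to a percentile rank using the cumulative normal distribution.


CDF(z) = 0.5 * (1 + erf(z/sqrt(2)))
erf(0.1838) = 0.2051
CDF = 0.6026
Percentile rank = 0.6026 * 100 = 60.26

60.26


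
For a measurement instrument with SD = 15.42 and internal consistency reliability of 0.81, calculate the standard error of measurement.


SEM = SD * sqrt(1 - rxx)
SEM = 15.42 * sqrt(1 - 0.81)
SEM = 15.42 * sqrt(0.19) = 15.42 * 0.43589
SEM = 6.7214

6.7214


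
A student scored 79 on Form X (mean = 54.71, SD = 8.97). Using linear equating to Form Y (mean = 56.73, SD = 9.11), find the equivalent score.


slope = SD_Y / SD_X = 9.11 / 8.97 ~ 1.0156
intercept = mean_Y - slope * mean_X = 56.73 - (9.11 / 8.97) * 54.71 ~ 1.1661
Y = slope * X + intercept. To avoid rounding drift from the rounded slope/intercept, evaluate the equivalent form Y = mean_Y + SD_Y * (X - mean_X) / SD_X at full precision:
Y = 56.73 + 9.11 * (79 - 54.71) / 8.97
Y = 56.73 + 9.11 * 24.29 / 8.97
Y = 56.73 + 221.2819 / 8.97
Y = 56.73 + 24.6691
Y = 81.3991

81.3991


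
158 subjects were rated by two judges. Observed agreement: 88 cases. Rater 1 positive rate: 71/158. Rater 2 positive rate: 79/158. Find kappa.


P_o = 88/158 = 0.556962
P_e = (71*79 + 87*79) / 24964 = 0.5
kappa = (P_o - P_e) / (1 - P_e)
kappa = (0.556962 - 0.5) / (1 - 0.5)
kappa = 0.1139

0.1139


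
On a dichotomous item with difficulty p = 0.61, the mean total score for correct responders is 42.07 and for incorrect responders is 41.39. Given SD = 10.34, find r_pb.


q = 1 - p = 0.39
rpb = ((M1 - M0) / SD) * sqrt(p * q)
rpb = ((42.07 - 41.39) / 10.34) * sqrt(0.61 * 0.39)
rpb = 0.0321

0.0321


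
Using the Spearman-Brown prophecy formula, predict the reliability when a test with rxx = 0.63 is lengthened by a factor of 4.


r_new = (n * rxx) / (1 + (n-1) * rxx)
r_new = (4 * 0.63) / (1 + 3 * 0.63)
r_new = 2.52 / 2.89
r_new = 0.872

0.872


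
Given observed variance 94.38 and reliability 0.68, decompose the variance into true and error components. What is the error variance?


var_true = rxx * var_obs = 0.68 * 94.38 = 64.1784
var_error = var_obs - var_true
var_error = 94.38 - 64.1784
var_error = 30.2016

30.2016


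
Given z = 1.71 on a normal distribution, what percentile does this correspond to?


CDF(z) = 0.5 * (1 + erf(z/sqrt(2)))
erf(1.2092) = 0.9127
CDF = 0.9564
Percentile rank = 0.9564 * 100 = 95.64

95.64


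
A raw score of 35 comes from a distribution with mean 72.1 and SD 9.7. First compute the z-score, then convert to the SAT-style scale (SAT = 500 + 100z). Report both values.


z = (X - mean) / SD = (35 - 72.1) / 9.7
z = -37.1 / 9.7
z = -3.8247
SAT-scale = SAT = 500 + 100z
Carry z at full precision (z = -37.1 / 9.7) into the conversion:
SAT-scale = 500 + 100 * (-37.1 / 9.7) = 500 + -3710 / 9.7
SAT-scale = 500 + -382.4742
SAT-scale = 117.5258

117.5258


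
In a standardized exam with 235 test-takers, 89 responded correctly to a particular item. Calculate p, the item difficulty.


Item difficulty p = number correct / total examinees
p = 89 / 235
p = 0.3787

0.3787


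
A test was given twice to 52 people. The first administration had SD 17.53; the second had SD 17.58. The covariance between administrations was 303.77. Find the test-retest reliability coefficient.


r = cov(X,Y) / (SD_X * SD_Y)
r = 303.77 / (17.53 * 17.58)
r = 303.77 / 308.1774
r = 0.9857

0.9857


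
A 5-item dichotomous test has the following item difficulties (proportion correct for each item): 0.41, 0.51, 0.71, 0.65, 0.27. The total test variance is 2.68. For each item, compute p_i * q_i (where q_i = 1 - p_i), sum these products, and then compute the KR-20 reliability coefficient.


For each item, compute p_i * q_i:
  Item 1: 0.41 * 0.59 = 0.2419
  Item 2: 0.51 * 0.49 = 0.2499
  Item 3: 0.71 * 0.29 = 0.2059
  Item 4: 0.65 * 0.35 = 0.2275
  Item 5: 0.27 * 0.73 = 0.1971
Sum(p_i * q_i) = 0.2419 + 0.2499 + 0.2059 + 0.2275 + 0.1971 = 1.1223
KR-20 = (k/(k-1)) * (1 - Sum(p_i*q_i) / Var_total)
= (5/4) * (1 - 1.1223/2.68)
= 1.25 * 0.5812
KR-20 = 0.7265

0.7265


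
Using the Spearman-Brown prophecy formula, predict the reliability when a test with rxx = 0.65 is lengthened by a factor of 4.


r_new = (n * rxx) / (1 + (n-1) * rxx)
r_new = (4 * 0.65) / (1 + 3 * 0.65)
r_new = 2.6 / 2.95
r_new = 0.8814

0.8814


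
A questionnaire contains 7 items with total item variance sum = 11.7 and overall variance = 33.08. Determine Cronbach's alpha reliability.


alpha = (k/(k-1)) * (1 - sum(si^2)/s_total^2)
= (7/6) * (1 - 11.7/33.08)
alpha = 0.754

0.754


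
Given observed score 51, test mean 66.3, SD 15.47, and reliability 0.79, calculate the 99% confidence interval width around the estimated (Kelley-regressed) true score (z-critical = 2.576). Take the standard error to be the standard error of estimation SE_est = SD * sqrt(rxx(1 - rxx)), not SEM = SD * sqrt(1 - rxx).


True score estimate = 0.79*51 + 0.21*66.3 = 54.213
SE_est = SD * sqrt(rxx * (1 - rxx)) = 15.47 * sqrt(0.79 * 0.21) = 15.47 * sqrt(0.1659) = 6.301058
CI = T_est +/- z * SE_est, so width = 2 * z * SE_est = 2 * 2.576 * 6.301058
Width = 32.4631

32.4631


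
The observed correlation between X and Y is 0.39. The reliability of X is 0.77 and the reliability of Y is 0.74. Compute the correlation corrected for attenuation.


r_corrected = rxy / sqrt(rxx * ryy)
= 0.39 / sqrt(0.77 * 0.74)
= 0.39 / sqrt(0.5698)
= 0.39 / 0.754851
r_corrected = 0.5167

0.5167


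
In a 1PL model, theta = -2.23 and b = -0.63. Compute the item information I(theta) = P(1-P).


P = 1/(1+exp(-(-2.23--0.63))) = 0.168
I = P*(1-P) = 0.168 * 0.832
I = 0.1398

0.1398


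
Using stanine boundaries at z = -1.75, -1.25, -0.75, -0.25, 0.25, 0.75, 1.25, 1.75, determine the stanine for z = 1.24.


Stanine boundaries: [-1.75, -1.25, -0.75, -0.25, 0.25, 0.75, 1.25, 1.75]
z = 1.24
Check each boundary:
  z >= -1.75 -> could be stanine 2
  z >= -1.25 -> could be stanine 3
  z >= -0.75 -> could be stanine 4
  z >= -0.25 -> could be stanine 5
  z >= 0.25 -> could be stanine 6
  z >= 0.75 -> could be stanine 7
  z < 1.25
  z < 1.75
Highest qualifying boundary gives stanine = 7

7


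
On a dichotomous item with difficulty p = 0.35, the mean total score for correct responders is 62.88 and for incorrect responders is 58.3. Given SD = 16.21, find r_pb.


q = 1 - p = 0.65
rpb = ((M1 - M0) / SD) * sqrt(p * q)
rpb = ((62.88 - 58.3) / 16.21) * sqrt(0.35 * 0.65)
rpb = 0.1348

0.1348


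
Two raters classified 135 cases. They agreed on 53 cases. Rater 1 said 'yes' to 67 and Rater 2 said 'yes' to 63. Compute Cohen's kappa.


P_o = 53/135 = 0.392593
P_e = (67*63 + 68*72) / 18225 = 0.500247
kappa = (P_o - P_e) / (1 - P_e)
kappa = (0.392593 - 0.500247) / (1 - 0.500247)
kappa = -0.2154

-0.2154


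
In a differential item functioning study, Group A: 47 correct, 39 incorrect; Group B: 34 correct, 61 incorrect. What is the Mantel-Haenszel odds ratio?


Odds_A = 47/39 = 1.2051
Odds_B = 34/61 = 0.5574
OR = Odds_A / Odds_B = 1.2051 / 0.5574
Exactly, OR = (47 * 61) / (39 * 34) = 2867 / 1326
OR = 2.1621

2.1621


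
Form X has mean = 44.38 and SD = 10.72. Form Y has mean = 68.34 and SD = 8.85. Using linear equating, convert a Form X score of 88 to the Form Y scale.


slope = SD_Y / SD_X = 8.85 / 10.72 ~ 0.8256
intercept = mean_Y - slope * mean_X = 68.34 - (8.85 / 10.72) * 44.38 ~ 31.7017
Y = slope * X + intercept. To avoid rounding drift from the rounded slope/intercept, evaluate the equivalent form Y = mean_Y + SD_Y * (X - mean_X) / SD_X at full precision:
Y = 68.34 + 8.85 * (88 - 44.38) / 10.72
Y = 68.34 + 8.85 * 43.62 / 10.72
Y = 68.34 + 386.037 / 10.72
Y = 68.34 + 36.0109
Y = 104.3509

104.3509


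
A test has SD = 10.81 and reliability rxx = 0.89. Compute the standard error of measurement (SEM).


SEM = SD * sqrt(1 - rxx)
SEM = 10.81 * sqrt(1 - 0.89)
SEM = 10.81 * sqrt(0.11) = 10.81 * 0.331662
SEM = 3.5853

3.5853


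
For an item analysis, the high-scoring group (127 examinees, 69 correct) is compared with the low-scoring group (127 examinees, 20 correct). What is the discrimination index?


p_upper = 69/127 = 0.5433
p_lower = 20/127 = 0.1575
D = 0.5433 - 0.1575 = 0.3858

0.3858


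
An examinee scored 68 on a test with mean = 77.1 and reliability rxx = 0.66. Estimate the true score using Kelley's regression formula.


T_est = rxx * X + (1 - rxx) * mean
T_est = 0.66 * 68 + 0.34 * 77.1
T_est = 44.88 + 26.214
T_est = 71.094

71.094


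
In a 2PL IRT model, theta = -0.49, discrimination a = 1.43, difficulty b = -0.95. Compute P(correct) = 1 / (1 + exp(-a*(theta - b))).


a*(theta - b) = 1.43 * (-0.49 - -0.95) = 0.6578
exp(-0.6578) = 0.518
P = 1 / (1 + 0.518)
P = 0.6588

0.6588


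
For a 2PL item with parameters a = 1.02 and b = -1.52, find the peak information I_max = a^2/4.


For 2PL, max info at theta = b = -1.52
I_max = a^2 / 4 = 1.02^2 / 4
= 1.0404 / 4
I_max = 0.2601

0.2601


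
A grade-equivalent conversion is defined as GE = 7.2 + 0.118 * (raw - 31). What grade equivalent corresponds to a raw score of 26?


raw - median = 26 - 31 = -5
slope * diff = 0.118 * -5 = -0.59
GE = 7.2 + -0.59
GE = 6.61

6.61


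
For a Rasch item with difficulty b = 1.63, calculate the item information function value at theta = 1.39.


P = 1/(1+exp(-(1.39-1.63))) = 0.4403
I = P*(1-P) = 0.4403 * 0.5597
I = 0.2464

0.2464


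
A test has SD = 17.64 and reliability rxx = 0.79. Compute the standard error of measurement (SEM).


SEM = SD * sqrt(1 - rxx)
SEM = 17.64 * sqrt(1 - 0.79)
SEM = 17.64 * sqrt(0.21) = 17.64 * 0.458258
SEM = 8.0837

8.0837


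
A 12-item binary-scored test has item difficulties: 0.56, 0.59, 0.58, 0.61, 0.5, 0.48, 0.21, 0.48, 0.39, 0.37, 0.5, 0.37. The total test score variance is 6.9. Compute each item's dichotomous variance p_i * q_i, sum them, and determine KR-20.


For each item, compute p_i * q_i:
  Item 1: 0.56 * 0.44 = 0.2464
  Item 2: 0.59 * 0.41 = 0.2419
  Item 3: 0.58 * 0.42 = 0.2436
  Item 4: 0.61 * 0.39 = 0.2379
  Item 5: 0.5 * 0.5 = 0.25
  Item 6: 0.48 * 0.52 = 0.2496
  Item 7: 0.21 * 0.79 = 0.1659
  Item 8: 0.48 * 0.52 = 0.2496
  Item 9: 0.39 * 0.61 = 0.2379
  Item 10: 0.37 * 0.63 = 0.2331
  Item 11: 0.5 * 0.5 = 0.25
  Item 12: 0.37 * 0.63 = 0.2331
Sum(p_i * q_i) = 0.2464 + 0.2419 + 0.2436 + 0.2379 + 0.25 + 0.2496 + 0.1659 + 0.2496 + 0.2379 + 0.2331 + 0.25 + 0.2331 = 2.839
KR-20 = (k/(k-1)) * (1 - Sum(p_i*q_i) / Var_total)
= (12/11) * (1 - 2.839/6.9)
= 1.0909 * 0.5886
KR-20 = 0.6421

0.6421


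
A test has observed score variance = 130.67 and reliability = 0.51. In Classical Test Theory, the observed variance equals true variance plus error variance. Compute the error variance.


var_true = rxx * var_obs = 0.51 * 130.67 = 66.6417
var_error = var_obs - var_true
var_error = 130.67 - 66.6417
var_error = 64.0283

64.0283


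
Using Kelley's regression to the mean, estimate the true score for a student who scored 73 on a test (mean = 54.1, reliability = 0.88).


T_est = rxx * X + (1 - rxx) * mean
T_est = 0.88 * 73 + 0.12 * 54.1
T_est = 64.24 + 6.492
T_est = 70.732

70.732


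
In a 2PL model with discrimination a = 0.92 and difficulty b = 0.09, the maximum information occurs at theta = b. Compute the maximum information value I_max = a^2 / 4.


For 2PL, max info at theta = b = 0.09
I_max = a^2 / 4 = 0.92^2 / 4
= 0.8464 / 4
I_max = 0.2116

0.2116


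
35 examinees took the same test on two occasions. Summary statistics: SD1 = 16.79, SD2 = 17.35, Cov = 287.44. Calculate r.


r = cov(X,Y) / (SD_X * SD_Y)
r = 287.44 / (16.79 * 17.35)
r = 287.44 / 291.3065
r = 0.9867

0.9867


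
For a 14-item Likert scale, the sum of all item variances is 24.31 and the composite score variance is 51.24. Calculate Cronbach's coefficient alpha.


alpha = (k/(k-1)) * (1 - sum(si^2)/s_total^2)
= (14/13) * (1 - 24.31/51.24)
alpha = 0.566

0.566


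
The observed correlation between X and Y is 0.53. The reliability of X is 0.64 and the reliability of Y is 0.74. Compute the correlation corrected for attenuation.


r_corrected = rxy / sqrt(rxx * ryy)
= 0.53 / sqrt(0.64 * 0.74)
= 0.53 / sqrt(0.4736)
= 0.53 / 0.688186
r_corrected = 0.7701

0.7701


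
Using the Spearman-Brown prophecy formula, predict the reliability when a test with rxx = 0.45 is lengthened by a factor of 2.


r_new = (n * rxx) / (1 + (n-1) * rxx)
r_new = (2 * 0.45) / (1 + 1 * 0.45)
r_new = 0.9 / 1.45
r_new = 0.6207

0.6207


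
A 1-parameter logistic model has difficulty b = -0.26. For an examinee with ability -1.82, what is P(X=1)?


theta - b = -1.82 - -0.26 = -1.56
exp(-(theta - b)) = exp(1.56) = 4.7588
P = 1 / (1 + 4.7588)
P = 0.1736

0.1736


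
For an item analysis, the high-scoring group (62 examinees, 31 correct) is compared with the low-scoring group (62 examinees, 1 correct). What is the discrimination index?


p_upper = 31/62 = 0.5
p_lower = 1/62 = 0.0161
D = 0.5 - 0.0161 = 0.4839

0.4839


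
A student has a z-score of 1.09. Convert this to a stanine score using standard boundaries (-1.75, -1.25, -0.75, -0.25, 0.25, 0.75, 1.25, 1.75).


Stanine boundaries: [-1.75, -1.25, -0.75, -0.25, 0.25, 0.75, 1.25, 1.75]
z = 1.09
Check each boundary:
  z >= -1.75 -> could be stanine 2
  z >= -1.25 -> could be stanine 3
  z >= -0.75 -> could be stanine 4
  z >= -0.25 -> could be stanine 5
  z >= 0.25 -> could be stanine 6
  z >= 0.75 -> could be stanine 7
  z < 1.25
  z < 1.75
Highest qualifying boundary gives stanine = 7

7


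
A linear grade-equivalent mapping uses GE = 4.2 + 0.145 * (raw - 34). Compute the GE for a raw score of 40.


raw - median = 40 - 34 = 6
slope * diff = 0.145 * 6 = 0.87
GE = 4.2 + 0.87
GE = 5.07

5.07


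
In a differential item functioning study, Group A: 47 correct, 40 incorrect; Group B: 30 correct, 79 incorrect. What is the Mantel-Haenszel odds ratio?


Odds_A = 47/40 = 1.175
Odds_B = 30/79 = 0.3797
OR = Odds_A / Odds_B = 1.175 / 0.3797
Exactly, OR = (47 * 79) / (40 * 30) = 3713 / 1200
OR = 3.0942

3.0942


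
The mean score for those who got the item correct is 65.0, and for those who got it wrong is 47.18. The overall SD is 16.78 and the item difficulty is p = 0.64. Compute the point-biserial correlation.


q = 1 - p = 0.36
rpb = ((M1 - M0) / SD) * sqrt(p * q)
rpb = ((65.0 - 47.18) / 16.78) * sqrt(0.64 * 0.36)
rpb = 0.5097

0.5097


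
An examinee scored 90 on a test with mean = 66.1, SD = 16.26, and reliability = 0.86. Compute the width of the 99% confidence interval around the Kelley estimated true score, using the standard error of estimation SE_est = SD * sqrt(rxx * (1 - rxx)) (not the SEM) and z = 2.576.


True score estimate = 0.86*90 + 0.14*66.1 = 86.654
SE_est = SD * sqrt(rxx * (1 - rxx)) = 16.26 * sqrt(0.86 * 0.14) = 16.26 * sqrt(0.1204) = 5.642009
CI = T_est +/- z * SE_est, so width = 2 * z * SE_est = 2 * 2.576 * 5.642009
Width = 29.0676

29.0676


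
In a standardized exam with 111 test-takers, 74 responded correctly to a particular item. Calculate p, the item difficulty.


Item difficulty p = number correct / total examinees
p = 74 / 111
p = 0.6667

0.6667


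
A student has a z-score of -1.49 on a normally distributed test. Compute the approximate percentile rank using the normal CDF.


CDF(z) = 0.5 * (1 + erf(z/sqrt(2)))
erf(-1.0536) = -0.8638
CDF = 0.0681
Percentile rank = 0.0681 * 100 = 6.81

6.81


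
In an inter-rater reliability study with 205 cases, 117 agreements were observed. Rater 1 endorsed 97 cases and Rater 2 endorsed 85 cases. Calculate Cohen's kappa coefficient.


P_o = 117/205 = 0.570732
P_e = (97*85 + 108*120) / 42025 = 0.504581
kappa = (P_o - P_e) / (1 - P_e)
kappa = (0.570732 - 0.504581) / (1 - 0.504581)
kappa = 0.1335

0.1335


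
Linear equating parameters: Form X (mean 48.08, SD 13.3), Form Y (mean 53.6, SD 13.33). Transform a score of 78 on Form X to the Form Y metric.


slope = SD_Y / SD_X = 13.33 / 13.3 ~ 1.0023
intercept = mean_Y - slope * mean_X = 53.6 - (13.33 / 13.3) * 48.08 ~ 5.4115
Y = slope * X + intercept. To avoid rounding drift from the rounded slope/intercept, evaluate the equivalent form Y = mean_Y + SD_Y * (X - mean_X) / SD_X at full precision:
Y = 53.6 + 13.33 * (78 - 48.08) / 13.3
Y = 53.6 + 13.33 * 29.92 / 13.3
Y = 53.6 + 398.8336 / 13.3
Y = 53.6 + 29.9875
Y = 83.5875

83.5875


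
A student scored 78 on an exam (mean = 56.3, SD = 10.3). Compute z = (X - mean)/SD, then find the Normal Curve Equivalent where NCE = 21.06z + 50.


z = (X - mean) / SD = (78 - 56.3) / 10.3
z = 21.7 / 10.3
z = 2.1068
NCE = NCE = 21.06z + 50
Carry z at full precision (z = 21.7 / 10.3) into the conversion:
NCE = 21.06 * (21.7 / 10.3) + 50 = 457.002 / 10.3 + 50
NCE = 44.3691 + 50
NCE = 94.3691

94.3691


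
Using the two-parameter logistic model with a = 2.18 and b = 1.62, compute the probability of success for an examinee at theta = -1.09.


a*(theta - b) = 2.18 * (-1.09 - 1.62) = -5.9078
exp(--5.9078) = 367.8959
P = 1 / (1 + 367.8959)
P = 0.0027

0.0027


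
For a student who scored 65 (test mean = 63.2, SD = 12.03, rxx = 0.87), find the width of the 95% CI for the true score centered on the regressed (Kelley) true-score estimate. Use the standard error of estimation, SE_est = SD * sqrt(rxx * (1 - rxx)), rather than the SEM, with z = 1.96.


True score estimate = 0.87*65 + 0.13*63.2 = 64.766
SE_est = SD * sqrt(rxx * (1 - rxx)) = 12.03 * sqrt(0.87 * 0.13) = 12.03 * sqrt(0.1131) = 4.04573
CI = T_est +/- z * SE_est, so width = 2 * z * SE_est = 2 * 1.96 * 4.04573
Width = 15.8593

15.8593


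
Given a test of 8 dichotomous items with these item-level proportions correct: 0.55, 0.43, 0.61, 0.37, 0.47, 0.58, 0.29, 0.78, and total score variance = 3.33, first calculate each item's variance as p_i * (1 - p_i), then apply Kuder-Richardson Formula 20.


For each item, compute p_i * q_i:
  Item 1: 0.55 * 0.45 = 0.2475
  Item 2: 0.43 * 0.57 = 0.2451
  Item 3: 0.61 * 0.39 = 0.2379
  Item 4: 0.37 * 0.63 = 0.2331
  Item 5: 0.47 * 0.53 = 0.2491
  Item 6: 0.58 * 0.42 = 0.2436
  Item 7: 0.29 * 0.71 = 0.2059
  Item 8: 0.78 * 0.22 = 0.1716
Sum(p_i * q_i) = 0.2475 + 0.2451 + 0.2379 + 0.2331 + 0.2491 + 0.2436 + 0.2059 + 0.1716 = 1.8338
KR-20 = (k/(k-1)) * (1 - Sum(p_i*q_i) / Var_total)
= (8/7) * (1 - 1.8338/3.33)
= 1.1429 * 0.4493
KR-20 = 0.5135

0.5135


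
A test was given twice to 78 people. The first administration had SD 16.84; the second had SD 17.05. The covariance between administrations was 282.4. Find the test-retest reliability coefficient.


r = cov(X,Y) / (SD_X * SD_Y)
r = 282.4 / (16.84 * 17.05)
r = 282.4 / 287.122
r = 0.9836

0.9836


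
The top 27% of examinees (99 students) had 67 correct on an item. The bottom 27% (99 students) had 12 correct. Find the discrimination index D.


p_upper = 67/99 = 0.6768
p_lower = 12/99 = 0.1212
D = 0.6768 - 0.1212 = 0.5556

0.5556


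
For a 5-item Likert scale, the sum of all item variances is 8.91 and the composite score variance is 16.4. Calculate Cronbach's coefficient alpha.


alpha = (k/(k-1)) * (1 - sum(si^2)/s_total^2)
= (5/4) * (1 - 8.91/16.4)
alpha = 0.5709

0.5709


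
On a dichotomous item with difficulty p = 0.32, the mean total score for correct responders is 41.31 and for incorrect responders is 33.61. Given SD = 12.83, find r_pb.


q = 1 - p = 0.68
rpb = ((M1 - M0) / SD) * sqrt(p * q)
rpb = ((41.31 - 33.61) / 12.83) * sqrt(0.32 * 0.68)
rpb = 0.28

0.28


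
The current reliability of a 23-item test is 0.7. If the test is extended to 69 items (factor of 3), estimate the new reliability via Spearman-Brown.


r_new = (n * rxx) / (1 + (n-1) * rxx)
r_new = (3 * 0.7) / (1 + 2 * 0.7)
r_new = 2.1 / 2.4
r_new = 0.875

0.875


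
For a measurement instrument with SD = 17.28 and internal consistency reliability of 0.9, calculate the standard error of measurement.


SEM = SD * sqrt(1 - rxx)
SEM = 17.28 * sqrt(1 - 0.9)
SEM = 17.28 * sqrt(0.1) = 17.28 * 0.316228
SEM = 5.4644

5.4644


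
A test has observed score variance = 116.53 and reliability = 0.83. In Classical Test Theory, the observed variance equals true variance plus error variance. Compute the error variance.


var_true = rxx * var_obs = 0.83 * 116.53 = 96.7199
var_error = var_obs - var_true
var_error = 116.53 - 96.7199
var_error = 19.8101

19.8101


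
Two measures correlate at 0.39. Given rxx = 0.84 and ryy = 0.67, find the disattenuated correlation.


r_corrected = rxy / sqrt(rxx * ryy)
= 0.39 / sqrt(0.84 * 0.67)
= 0.39 / sqrt(0.5628)
= 0.39 / 0.7502
r_corrected = 0.5199

0.5199


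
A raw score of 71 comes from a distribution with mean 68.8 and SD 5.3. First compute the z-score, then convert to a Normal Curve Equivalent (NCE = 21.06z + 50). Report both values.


z = (X - mean) / SD = (71 - 68.8) / 5.3
z = 2.2 / 5.3
z = 0.4151
NCE = NCE = 21.06z + 50
Carry z at full precision (z = 2.2 / 5.3) into the conversion:
NCE = 21.06 * (2.2 / 5.3) + 50 = 46.332 / 5.3 + 50
NCE = 8.7419 + 50
NCE = 58.7419

58.7419


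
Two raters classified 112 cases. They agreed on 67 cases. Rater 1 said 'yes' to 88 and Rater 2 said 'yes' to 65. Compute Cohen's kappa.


P_o = 67/112 = 0.598214
P_e = (88*65 + 24*47) / 12544 = 0.545918
kappa = (P_o - P_e) / (1 - P_e)
kappa = (0.598214 - 0.545918) / (1 - 0.545918)
kappa = 0.1152

0.1152


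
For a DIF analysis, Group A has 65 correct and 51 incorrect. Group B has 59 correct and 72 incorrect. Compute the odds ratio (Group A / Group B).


Odds_A = 65/51 = 1.2745
Odds_B = 59/72 = 0.8194
OR = Odds_A / Odds_B = 1.2745 / 0.8194
Exactly, OR = (65 * 72) / (51 * 59) = 4680 / 3009
OR = 1.5553

1.5553


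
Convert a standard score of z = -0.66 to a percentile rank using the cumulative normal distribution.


CDF(z) = 0.5 * (1 + erf(z/sqrt(2)))
erf(-0.4667) = -0.4907
CDF = 0.2546
Percentile rank = 0.2546 * 100 = 25.46

25.46


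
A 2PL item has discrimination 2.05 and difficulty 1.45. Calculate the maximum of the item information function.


For 2PL, max info at theta = b = 1.45
I_max = a^2 / 4 = 2.05^2 / 4
= 4.2025 / 4
I_max = 1.0506

1.0506


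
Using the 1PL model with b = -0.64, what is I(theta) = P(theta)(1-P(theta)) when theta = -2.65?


P = 1/(1+exp(-(-2.65--0.64))) = 0.1182
I = P*(1-P) = 0.1182 * 0.8818
I = 0.1042

0.1042


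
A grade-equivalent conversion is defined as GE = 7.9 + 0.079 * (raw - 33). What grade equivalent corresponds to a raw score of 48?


raw - median = 48 - 33 = 15
slope * diff = 0.079 * 15 = 1.185
GE = 7.9 + 1.185
GE = 9.085

9.085


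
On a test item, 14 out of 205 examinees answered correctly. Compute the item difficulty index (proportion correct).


Item difficulty p = number correct / total examinees
p = 14 / 205
p = 0.0683

0.0683


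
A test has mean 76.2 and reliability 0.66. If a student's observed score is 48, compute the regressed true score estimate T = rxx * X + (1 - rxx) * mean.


T_est = rxx * X + (1 - rxx) * mean
T_est = 0.66 * 48 + 0.34 * 76.2
T_est = 31.68 + 25.908
T_est = 57.588

57.588


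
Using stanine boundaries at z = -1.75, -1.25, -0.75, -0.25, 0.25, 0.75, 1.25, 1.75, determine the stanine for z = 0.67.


Stanine boundaries: [-1.75, -1.25, -0.75, -0.25, 0.25, 0.75, 1.25, 1.75]
z = 0.67
Check each boundary:
  z >= -1.75 -> could be stanine 2
  z >= -1.25 -> could be stanine 3
  z >= -0.75 -> could be stanine 4
  z >= -0.25 -> could be stanine 5
  z >= 0.25 -> could be stanine 6
  z < 0.75
  z < 1.25
  z < 1.75
Highest qualifying boundary gives stanine = 6

6


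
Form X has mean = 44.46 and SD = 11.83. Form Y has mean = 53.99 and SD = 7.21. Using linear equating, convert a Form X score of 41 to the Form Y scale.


slope = SD_Y / SD_X = 7.21 / 11.83 ~ 0.6095
intercept = mean_Y - slope * mean_X = 53.99 - (7.21 / 11.83) * 44.46 ~ 26.8931
Y = slope * X + intercept. To avoid rounding drift from the rounded slope/intercept, evaluate the equivalent form Y = mean_Y + SD_Y * (X - mean_X) / SD_X at full precision:
Y = 53.99 + 7.21 * (41 - 44.46) / 11.83
Y = 53.99 - 7.21 * 3.46 / 11.83
Y = 53.99 - 24.9466 / 11.83
Y = 53.99 - 2.1088
Y = 51.8812

51.8812


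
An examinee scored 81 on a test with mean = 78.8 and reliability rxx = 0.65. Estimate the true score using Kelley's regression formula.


T_est = rxx * X + (1 - rxx) * mean
T_est = 0.65 * 81 + 0.35 * 78.8
T_est = 52.65 + 27.58
T_est = 80.23

80.23


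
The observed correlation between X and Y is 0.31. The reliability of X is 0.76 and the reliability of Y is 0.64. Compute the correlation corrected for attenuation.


r_corrected = rxy / sqrt(rxx * ryy)
= 0.31 / sqrt(0.76 * 0.64)
= 0.31 / sqrt(0.4864)
= 0.31 / 0.697424
r_corrected = 0.4445

0.4445


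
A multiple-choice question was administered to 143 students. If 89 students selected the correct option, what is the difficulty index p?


Item difficulty p = number correct / total examinees
p = 89 / 143
p = 0.6224

0.6224


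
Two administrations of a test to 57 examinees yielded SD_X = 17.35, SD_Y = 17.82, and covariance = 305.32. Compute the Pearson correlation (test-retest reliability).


r = cov(X,Y) / (SD_X * SD_Y)
r = 305.32 / (17.35 * 17.82)
r = 305.32 / 309.177
r = 0.9875

0.9875


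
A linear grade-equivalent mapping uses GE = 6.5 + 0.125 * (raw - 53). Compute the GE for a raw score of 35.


raw - median = 35 - 53 = -18
slope * diff = 0.125 * -18 = -2.25
GE = 6.5 + -2.25
GE = 4.25

4.25


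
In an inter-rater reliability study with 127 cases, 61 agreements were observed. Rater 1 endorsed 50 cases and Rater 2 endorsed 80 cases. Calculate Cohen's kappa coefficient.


P_o = 61/127 = 0.480315
P_e = (50*80 + 77*47) / 16129 = 0.472379
kappa = (P_o - P_e) / (1 - P_e)
kappa = (0.480315 - 0.472379) / (1 - 0.472379)
kappa = 0.015

0.015


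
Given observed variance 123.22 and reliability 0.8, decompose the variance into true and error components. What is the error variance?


var_true = rxx * var_obs = 0.8 * 123.22 = 98.576
var_error = var_obs - var_true
var_error = 123.22 - 98.576
var_error = 24.644

24.644


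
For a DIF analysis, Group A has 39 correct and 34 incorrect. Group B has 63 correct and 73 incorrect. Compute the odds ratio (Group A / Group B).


Odds_A = 39/34 = 1.1471
Odds_B = 63/73 = 0.863
OR = Odds_A / Odds_B = 1.1471 / 0.863
Exactly, OR = (39 * 73) / (34 * 63) = 2847 / 2142
OR = 1.3291

1.3291


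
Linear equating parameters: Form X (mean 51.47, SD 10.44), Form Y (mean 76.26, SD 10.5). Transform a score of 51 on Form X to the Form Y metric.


slope = SD_Y / SD_X = 10.5 / 10.44 ~ 1.0057
intercept = mean_Y - slope * mean_X = 76.26 - (10.5 / 10.44) * 51.47 ~ 24.4942
Y = slope * X + intercept. To avoid rounding drift from the rounded slope/intercept, evaluate the equivalent form Y = mean_Y + SD_Y * (X - mean_X) / SD_X at full precision:
Y = 76.26 + 10.5 * (51 - 51.47) / 10.44
Y = 76.26 - 10.5 * 0.47 / 10.44
Y = 76.26 - 4.935 / 10.44
Y = 76.26 - 0.4727
Y = 75.7873

75.7873


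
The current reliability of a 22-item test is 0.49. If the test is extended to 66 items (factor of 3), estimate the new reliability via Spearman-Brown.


r_new = (n * rxx) / (1 + (n-1) * rxx)
r_new = (3 * 0.49) / (1 + 2 * 0.49)
r_new = 1.47 / 1.98
r_new = 0.7424

0.7424


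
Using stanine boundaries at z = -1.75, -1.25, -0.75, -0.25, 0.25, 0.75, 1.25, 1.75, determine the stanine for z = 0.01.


Stanine boundaries: [-1.75, -1.25, -0.75, -0.25, 0.25, 0.75, 1.25, 1.75]
z = 0.01
Check each boundary:
  z >= -1.75 -> could be stanine 2
  z >= -1.25 -> could be stanine 3
  z >= -0.75 -> could be stanine 4
  z >= -0.25 -> could be stanine 5
  z < 0.25
  z < 0.75
  z < 1.25
  z < 1.75
Highest qualifying boundary gives stanine = 5

5


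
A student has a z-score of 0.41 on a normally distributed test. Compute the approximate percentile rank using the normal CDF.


CDF(z) = 0.5 * (1 + erf(z/sqrt(2)))
erf(0.2899) = 0.3182
CDF = 0.6591
Percentile rank = 0.6591 * 100 = 65.91

65.91
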